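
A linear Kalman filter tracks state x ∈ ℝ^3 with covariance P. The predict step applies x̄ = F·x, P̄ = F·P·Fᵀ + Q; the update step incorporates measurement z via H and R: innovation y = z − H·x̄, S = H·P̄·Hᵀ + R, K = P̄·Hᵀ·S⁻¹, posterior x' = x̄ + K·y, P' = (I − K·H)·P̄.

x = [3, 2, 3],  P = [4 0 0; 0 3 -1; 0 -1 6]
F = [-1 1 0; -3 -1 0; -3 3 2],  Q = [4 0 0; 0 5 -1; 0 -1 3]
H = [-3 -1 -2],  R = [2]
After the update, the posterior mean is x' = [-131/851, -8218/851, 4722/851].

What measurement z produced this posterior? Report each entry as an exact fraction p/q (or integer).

x̄ = F·x = [-1, -11, 3]
P̄ = F·P·Fᵀ + Q = [11 9 19; 9 44 28; 19 28 78]
S = H·P̄·Hᵀ + R = [851]
K = P̄·Hᵀ·S⁻¹ = [-80/851; -127/851; -241/851]
x' − x̄ = [720/851, 1143/851, 2169/851] = K·y
y = (KᵀK)⁻¹·Kᵀ·(x' − x̄) = [-9]
z = y + H·x̄ = [-9] + [8] = [-1]

z = [-1]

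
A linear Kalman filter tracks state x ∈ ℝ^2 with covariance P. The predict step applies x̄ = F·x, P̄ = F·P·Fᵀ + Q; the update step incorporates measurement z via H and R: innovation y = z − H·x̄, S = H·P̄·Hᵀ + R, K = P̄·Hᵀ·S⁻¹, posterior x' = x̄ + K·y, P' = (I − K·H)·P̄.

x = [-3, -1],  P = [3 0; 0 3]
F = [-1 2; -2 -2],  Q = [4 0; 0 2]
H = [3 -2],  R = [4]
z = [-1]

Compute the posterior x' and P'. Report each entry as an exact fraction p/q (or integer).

x' = [131/39, 656/117]
P' = [212/39 908/117; 908/117 4226/351]

x̄ = F·x = [1, 8]
P̄ = F·P·Fᵀ + Q = [19 -6; -6 26]
y = z − H·x̄ = [12]
S = H·P̄·Hᵀ + R = [351]
K = P̄·Hᵀ·S⁻¹ = [23/117; -70/351]
x' = x̄ + K·y = [131/39, 656/117]
P' = (I − K·H)·P̄ = [212/39 908/117; 908/117 4226/351]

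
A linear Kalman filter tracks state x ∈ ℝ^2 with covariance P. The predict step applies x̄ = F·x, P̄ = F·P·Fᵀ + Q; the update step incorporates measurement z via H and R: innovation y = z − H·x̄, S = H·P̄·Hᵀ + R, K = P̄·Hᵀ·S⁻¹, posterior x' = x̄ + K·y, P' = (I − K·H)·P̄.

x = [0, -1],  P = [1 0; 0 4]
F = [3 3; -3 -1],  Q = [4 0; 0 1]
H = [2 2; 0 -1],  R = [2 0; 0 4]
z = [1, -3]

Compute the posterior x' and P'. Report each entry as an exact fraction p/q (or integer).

x' = [-1265/676, 386/169]
P' = [2401/676 -511/169; -511/169 504/169]

x̄ = F·x = [-3, 1]
P̄ = F·P·Fᵀ + Q = [49 -21; -21 14]
y = z − H·x̄ = [5, -2]
S = H·P̄·Hᵀ + R = [86 14; 14 18]
K = P̄·Hᵀ·S⁻¹ = [357/676 511/676; -7/169 -126/169]
x' = x̄ + K·y = [-1265/676, 386/169]
P' = (I − K·H)·P̄ = [2401/676 -511/169; -511/169 504/169]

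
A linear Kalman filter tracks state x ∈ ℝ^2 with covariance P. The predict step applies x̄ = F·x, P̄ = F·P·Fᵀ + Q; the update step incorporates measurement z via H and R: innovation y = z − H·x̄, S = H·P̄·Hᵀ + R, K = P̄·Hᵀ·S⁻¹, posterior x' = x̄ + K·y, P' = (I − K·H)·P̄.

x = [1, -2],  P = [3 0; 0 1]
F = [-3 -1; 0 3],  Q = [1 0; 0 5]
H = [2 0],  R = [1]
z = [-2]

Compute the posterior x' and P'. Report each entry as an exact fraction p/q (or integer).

x' = [-1, -6]
P' = [29/117 -1/39; -1/39 178/13]

x̄ = F·x = [-1, -6]
P̄ = F·P·Fᵀ + Q = [29 -3; -3 14]
y = z − H·x̄ = [0]
S = H·P̄·Hᵀ + R = [117]
K = P̄·Hᵀ·S⁻¹ = [58/117; -2/39]
x' = x̄ + K·y = [-1, -6]
P' = (I − K·H)·P̄ = [29/117 -1/39; -1/39 178/13]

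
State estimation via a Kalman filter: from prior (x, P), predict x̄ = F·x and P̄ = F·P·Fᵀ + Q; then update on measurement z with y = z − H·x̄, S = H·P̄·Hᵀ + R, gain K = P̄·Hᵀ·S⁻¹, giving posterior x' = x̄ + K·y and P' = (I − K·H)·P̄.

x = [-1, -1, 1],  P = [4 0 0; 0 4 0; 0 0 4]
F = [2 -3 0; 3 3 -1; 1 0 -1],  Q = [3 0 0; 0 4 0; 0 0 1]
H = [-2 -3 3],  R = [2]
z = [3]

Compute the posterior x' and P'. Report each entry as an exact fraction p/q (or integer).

x̄ = F·x = [1, -7, -2]
P̄ = F·P·Fᵀ + Q = [55 -12 8; -12 80 16; 8 16 9]
y = z − H·x̄ = [-10]
S = H·P̄·Hᵀ + R = [495]
K = P̄·Hᵀ·S⁻¹ = [-10/99; -56/165; -37/495]
x' = x̄ + K·y = [199/99, -119/33, -124/99]
P' = (I − K·H)·P̄ = [4945/99 -956/33 422/99; -956/33 1264/55 568/165; 422/99 568/165 3086/495]

x' = [199/99, -119/33, -124/99]
P' = [4945/99 -956/33 422/99; -956/33 1264/55 568/165; 422/99 568/165 3086/495]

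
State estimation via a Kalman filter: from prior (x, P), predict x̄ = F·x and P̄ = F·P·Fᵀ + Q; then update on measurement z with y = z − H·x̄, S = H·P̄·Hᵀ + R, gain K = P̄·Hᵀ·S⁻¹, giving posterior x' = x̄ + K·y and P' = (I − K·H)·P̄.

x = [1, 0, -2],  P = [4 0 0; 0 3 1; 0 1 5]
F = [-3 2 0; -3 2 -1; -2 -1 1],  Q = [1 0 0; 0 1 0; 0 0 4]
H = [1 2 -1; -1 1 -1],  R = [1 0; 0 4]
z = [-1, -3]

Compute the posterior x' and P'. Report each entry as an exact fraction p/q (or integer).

x̄ = F·x = [-3, -1, -4]
P̄ = F·P·Fᵀ + Q = [49 46 20; 46 50 16; 20 16 26]
y = z − H·x̄ = [0, -9]
S = H·P̄·Hᵀ + R = [356 -17; -17 45]
K = P̄·Hᵀ·S⁻¹ = [5054/15731 -6131/15731; 5646/15731 -2062/15731; 660/15731 -10238/15731]
x' = x̄ + K·y = [7986/15731, 2827/15731, 29218/15731]
P' = (I − K·H)·P̄ = [18272/15731 -6966/15731 -714/15731; -6966/15731 27826/15731 43040/15731; -714/15731 43040/15731 84706/15731]

x' = [7986/15731, 2827/15731, 29218/15731]
P' = [18272/15731 -6966/15731 -714/15731; -6966/15731 27826/15731 43040/15731; -714/15731 43040/15731 84706/15731]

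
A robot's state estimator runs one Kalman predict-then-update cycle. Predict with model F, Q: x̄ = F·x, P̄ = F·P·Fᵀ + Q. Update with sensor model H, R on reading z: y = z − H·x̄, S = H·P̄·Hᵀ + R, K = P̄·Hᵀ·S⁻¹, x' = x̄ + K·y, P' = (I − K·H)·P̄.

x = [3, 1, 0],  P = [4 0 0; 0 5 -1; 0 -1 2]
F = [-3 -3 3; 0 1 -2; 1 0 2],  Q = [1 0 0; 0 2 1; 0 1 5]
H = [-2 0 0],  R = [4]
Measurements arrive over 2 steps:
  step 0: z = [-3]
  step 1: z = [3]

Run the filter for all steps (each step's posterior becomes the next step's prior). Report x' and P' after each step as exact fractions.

step 0: x' = [165/119, -367/119, 438/119], P' = [118/119 -36/119 6/119; -36/119 965/119 -855/119; 6/119 -855/119 1987/119]
step 1: x' = [-123309/85004, -24751/21251, 37878/21251], P' = [42383/42502 -11184/21251 8394/21251; -11184/21251 142711/21251 -134255/21251; 8394/21251 -134255/21251 366777/21251]

step 0: x̄ = F·x = [-12, 1, 3]
step 0: P̄ = F·P·Fᵀ + Q = [118 -36 6; -36 19 -9; 6 -9 17]
step 0: y = z − H·x̄ = [-27]
step 0: S = H·P̄·Hᵀ + R = [476]
step 0: K = P̄·Hᵀ·S⁻¹ = [-59/119; 18/119; -3/119]
step 0: x' = x̄ + K·y = [165/119, -367/119, 438/119]
step 0: P' = (I − K·H)·P̄ = [118/119 -36/119 6/119; -36/119 965/119 -855/119; 6/119 -855/119 1987/119]
step 1: x̄ = F·x = [1920/119, -1243/119, 1041/119]
step 1: P̄ = F·P·Fᵀ + Q = [42383/119 -22368/119 16788/119; -22368/119 12571/119 -9587/119; 16788/119 -9587/119 8685/119]
step 1: y = z − H·x̄ = [4197/119]
step 1: S = H·P̄·Hᵀ + R = [170008/119]
step 1: K = P̄·Hᵀ·S⁻¹ = [-42383/85004; 5592/21251; -4197/21251]
step 1: x' = x̄ + K·y = [-123309/85004, -24751/21251, 37878/21251]
step 1: P' = (I − K·H)·P̄ = [42383/42502 -11184/21251 8394/21251; -11184/21251 142711/21251 -134255/21251; 8394/21251 -134255/21251 366777/21251]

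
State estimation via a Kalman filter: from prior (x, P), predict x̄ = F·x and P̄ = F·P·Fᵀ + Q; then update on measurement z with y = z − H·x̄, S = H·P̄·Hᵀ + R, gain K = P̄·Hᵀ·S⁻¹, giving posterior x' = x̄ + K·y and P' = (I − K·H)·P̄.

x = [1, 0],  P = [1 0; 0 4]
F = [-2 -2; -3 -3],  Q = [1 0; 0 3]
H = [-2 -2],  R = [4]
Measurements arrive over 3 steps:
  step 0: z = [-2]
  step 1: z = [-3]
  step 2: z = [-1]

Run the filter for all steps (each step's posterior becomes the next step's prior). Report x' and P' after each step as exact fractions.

step 0: x' = [23/65, 3/5], P' = [129/130 -3/5; -3/5 6/5]
step 1: x' = [302/775, 9/10], P' = [749/775 -3/5; -3/5 6/5]
step 2: x' = [-173/4520, 3/10], P' = [873/904 -3/5; -3/5 6/5]

step 0: x̄ = F·x = [-2, -3]
step 0: P̄ = F·P·Fᵀ + Q = [21 30; 30 48]
step 0: y = z − H·x̄ = [-12]
step 0: S = H·P̄·Hᵀ + R = [520]
step 0: K = P̄·Hᵀ·S⁻¹ = [-51/260; -3/10]
step 0: x' = x̄ + K·y = [23/65, 3/5]
step 0: P' = (I − K·H)·P̄ = [129/130 -3/5; -3/5 6/5]
step 1: x̄ = F·x = [-124/65, -186/65]
step 1: P̄ = F·P·Fᵀ + Q = [323/65 387/65; 387/65 1551/130]
step 1: y = z − H·x̄ = [-163/13]
step 1: S = H·P̄·Hᵀ + R = [1550/13]
step 1: K = P̄·Hᵀ·S⁻¹ = [-142/775; -3/10]
step 1: x' = x̄ + K·y = [302/775, 9/10]
step 1: P' = (I − K·H)·P̄ = [749/775 -3/5; -3/5 6/5]
step 2: x̄ = F·x = [-1999/775, -5997/1550]
step 2: P̄ = F·P·Fᵀ + Q = [3771/775 4494/775; 4494/775 9066/775]
step 2: y = z − H·x̄ = [-2154/155]
step 2: S = H·P̄·Hᵀ + R = [3616/31]
step 2: K = P̄·Hᵀ·S⁻¹ = [-1653/9040; -3/10]
step 2: x' = x̄ + K·y = [-173/4520, 3/10]
step 2: P' = (I − K·H)·P̄ = [873/904 -3/5; -3/5 6/5]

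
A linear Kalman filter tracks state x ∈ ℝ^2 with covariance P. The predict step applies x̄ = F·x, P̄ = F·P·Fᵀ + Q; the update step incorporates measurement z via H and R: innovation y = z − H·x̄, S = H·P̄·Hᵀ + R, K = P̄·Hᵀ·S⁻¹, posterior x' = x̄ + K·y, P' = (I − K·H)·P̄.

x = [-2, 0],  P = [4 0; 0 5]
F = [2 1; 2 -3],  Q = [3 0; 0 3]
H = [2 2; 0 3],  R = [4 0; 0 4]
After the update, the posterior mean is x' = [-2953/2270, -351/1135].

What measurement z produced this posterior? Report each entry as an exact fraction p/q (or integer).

x̄ = F·x = [-4, -4]
P̄ = F·P·Fᵀ + Q = [24 1; 1 64]
S = H·P̄·Hᵀ + R = [364 390; 390 580]
K = P̄·Hᵀ·S⁻¹ = [2783/5902 -354/1135; 2/227 369/1135]
x' − x̄ = [6127/2270, 4189/1135] = K·y
y = (KᵀK)⁻¹·Kᵀ·(x' − x̄) = [13, 11]
z = y + H·x̄ = [13, 11] + [-16, -12] = [-3, -1]

z = [-3, -1]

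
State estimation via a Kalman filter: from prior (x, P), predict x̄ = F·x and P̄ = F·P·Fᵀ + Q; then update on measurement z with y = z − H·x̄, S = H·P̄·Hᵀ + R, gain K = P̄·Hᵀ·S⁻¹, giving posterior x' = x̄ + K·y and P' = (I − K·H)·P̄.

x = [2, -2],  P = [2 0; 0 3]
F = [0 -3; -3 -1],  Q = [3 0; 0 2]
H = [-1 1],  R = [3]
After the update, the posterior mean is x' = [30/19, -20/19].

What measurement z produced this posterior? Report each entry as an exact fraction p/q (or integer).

x̄ = F·x = [6, -4]
P̄ = F·P·Fᵀ + Q = [30 9; 9 23]
S = H·P̄·Hᵀ + R = [38]
K = P̄·Hᵀ·S⁻¹ = [-21/38; 7/19]
x' − x̄ = [-84/19, 56/19] = K·y
y = (KᵀK)⁻¹·Kᵀ·(x' − x̄) = [8]
z = y + H·x̄ = [8] + [-10] = [-2]

z = [-2]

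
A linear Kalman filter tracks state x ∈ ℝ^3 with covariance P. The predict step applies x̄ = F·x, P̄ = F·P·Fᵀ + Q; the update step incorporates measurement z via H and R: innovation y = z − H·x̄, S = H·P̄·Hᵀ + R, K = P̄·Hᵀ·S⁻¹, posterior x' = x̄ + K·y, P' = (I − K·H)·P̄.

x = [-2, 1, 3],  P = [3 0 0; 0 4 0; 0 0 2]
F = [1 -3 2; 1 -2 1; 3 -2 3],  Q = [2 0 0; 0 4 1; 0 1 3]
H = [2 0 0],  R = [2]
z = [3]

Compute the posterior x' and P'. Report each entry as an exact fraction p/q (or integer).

x̄ = F·x = [1, -1, 1]
P̄ = F·P·Fᵀ + Q = [49 31 45; 31 25 32; 45 32 64]
y = z − H·x̄ = [1]
S = H·P̄·Hᵀ + R = [198]
K = P̄·Hᵀ·S⁻¹ = [49/99; 31/99; 5/11]
x' = x̄ + K·y = [148/99, -68/99, 16/11]
P' = (I − K·H)·P̄ = [49/99 31/99 5/11; 31/99 553/99 42/11; 5/11 42/11 254/11]

x' = [148/99, -68/99, 16/11]
P' = [49/99 31/99 5/11; 31/99 553/99 42/11; 5/11 42/11 254/11]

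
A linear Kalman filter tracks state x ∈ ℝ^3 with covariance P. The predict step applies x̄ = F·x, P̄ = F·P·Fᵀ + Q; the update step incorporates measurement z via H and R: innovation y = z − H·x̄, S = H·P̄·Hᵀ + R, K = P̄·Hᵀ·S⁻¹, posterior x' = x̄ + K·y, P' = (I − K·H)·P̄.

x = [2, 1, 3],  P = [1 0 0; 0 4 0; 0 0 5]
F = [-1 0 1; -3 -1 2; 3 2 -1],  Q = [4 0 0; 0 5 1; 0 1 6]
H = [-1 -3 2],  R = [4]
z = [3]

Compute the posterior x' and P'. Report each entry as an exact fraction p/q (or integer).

x' = [1507/922, 689/922, 1594/461]
P' = [4995/922 351/922 1447/461; 351/922 2995/922 2155/461; 1447/461 2155/461 4114/461]

x̄ = F·x = [1, -1, 5]
P̄ = F·P·Fᵀ + Q = [10 13 -8; 13 38 -26; -8 -26 36]
y = z − H·x̄ = [-9]
S = H·P̄·Hᵀ + R = [922]
K = P̄·Hᵀ·S⁻¹ = [-65/922; -179/922; 79/461]
x' = x̄ + K·y = [1507/922, 689/922, 1594/461]
P' = (I − K·H)·P̄ = [4995/922 351/922 1447/461; 351/922 2995/922 2155/461; 1447/461 2155/461 4114/461]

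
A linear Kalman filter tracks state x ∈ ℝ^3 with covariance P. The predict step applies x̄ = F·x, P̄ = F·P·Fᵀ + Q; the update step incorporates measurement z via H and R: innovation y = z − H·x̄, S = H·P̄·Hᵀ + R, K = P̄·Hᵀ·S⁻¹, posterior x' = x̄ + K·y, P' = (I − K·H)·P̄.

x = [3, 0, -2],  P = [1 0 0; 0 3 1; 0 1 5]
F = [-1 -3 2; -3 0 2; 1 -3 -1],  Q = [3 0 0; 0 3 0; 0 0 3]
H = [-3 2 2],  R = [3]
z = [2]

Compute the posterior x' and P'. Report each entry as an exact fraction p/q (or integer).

x̄ = F·x = [-7, -13, 5]
P̄ = F·P·Fᵀ + Q = [39 17 13; 17 32 -19; 13 -19 42]
y = z − H·x̄ = [-3]
S = H·P̄·Hᵀ + R = [138]
K = P̄·Hᵀ·S⁻¹ = [-19/46; -25/138; 7/138]
x' = x̄ + K·y = [-265/46, -573/46, 223/46]
P' = (I − K·H)·P̄ = [711/46 307/46 731/46; 307/46 3791/138 -2447/138; 731/46 -2447/138 5747/138]

x' = [-265/46, -573/46, 223/46]
P' = [711/46 307/46 731/46; 307/46 3791/138 -2447/138; 731/46 -2447/138 5747/138]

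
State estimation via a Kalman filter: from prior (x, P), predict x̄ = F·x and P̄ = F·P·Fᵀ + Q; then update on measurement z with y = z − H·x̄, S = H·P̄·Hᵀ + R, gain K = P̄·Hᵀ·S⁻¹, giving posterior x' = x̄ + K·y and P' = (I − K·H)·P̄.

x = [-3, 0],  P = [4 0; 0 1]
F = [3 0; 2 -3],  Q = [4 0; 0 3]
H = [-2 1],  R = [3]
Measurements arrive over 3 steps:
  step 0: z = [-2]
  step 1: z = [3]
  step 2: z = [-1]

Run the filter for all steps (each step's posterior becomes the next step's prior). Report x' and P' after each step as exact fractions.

step 0: x̄ = F·x = [-9, -6]
step 0: P̄ = F·P·Fᵀ + Q = [40 24; 24 28]
step 0: y = z − H·x̄ = [-14]
step 0: S = H·P̄·Hᵀ + R = [95]
step 0: K = P̄·Hᵀ·S⁻¹ = [-56/95; -4/19]
step 0: x' = x̄ + K·y = [-71/95, -58/19]
step 0: P' = (I − K·H)·P̄ = [664/95 232/19; 232/19 452/19]
step 1: x̄ = F·x = [-213/95, 728/95]
step 1: P̄ = F·P·Fᵀ + Q = [6356/95 -6456/95; -6456/95 9361/95]
step 1: y = z − H·x̄ = [-869/95]
step 1: S = H·P̄·Hᵀ + R = [60894/95]
step 1: K = P̄·Hᵀ·S⁻¹ = [-9584/30447; 22273/60894]
step 1: x' = x̄ + K·y = [19403/30447, 262901/60894]
step 1: P' = (I − K·H)·P̄ = [103316/30447 177880/30447; 177880/30447 778339/60894]
step 2: x̄ = F·x = [19403/10149, -711091/60894]
step 2: P̄ = F·P·Fᵀ + Q = [116848/3383 -327008/10149; -327008/10149 3745141/60894]
step 2: y = z − H·x̄ = [883033/60894]
step 2: S = H·P̄·Hᵀ + R = [20189071/60894]
step 2: K = P̄·Hᵀ·S⁻¹ = [-6168576/20189071; 7669237/20189071]
step 2: x' = x̄ + K·y = [-50853695/20189071, -124545560/20189071]
step 2: P' = (I − K·H)·P̄ = [72447472/20189071 126389216/20189071; 126389216/20189071 275786143/20189071]

step 0: x' = [-71/95, -58/19], P' = [664/95 232/19; 232/19 452/19]
step 1: x' = [19403/30447, 262901/60894], P' = [103316/30447 177880/30447; 177880/30447 778339/60894]
step 2: x' = [-50853695/20189071, -124545560/20189071], P' = [72447472/20189071 126389216/20189071; 126389216/20189071 275786143/20189071]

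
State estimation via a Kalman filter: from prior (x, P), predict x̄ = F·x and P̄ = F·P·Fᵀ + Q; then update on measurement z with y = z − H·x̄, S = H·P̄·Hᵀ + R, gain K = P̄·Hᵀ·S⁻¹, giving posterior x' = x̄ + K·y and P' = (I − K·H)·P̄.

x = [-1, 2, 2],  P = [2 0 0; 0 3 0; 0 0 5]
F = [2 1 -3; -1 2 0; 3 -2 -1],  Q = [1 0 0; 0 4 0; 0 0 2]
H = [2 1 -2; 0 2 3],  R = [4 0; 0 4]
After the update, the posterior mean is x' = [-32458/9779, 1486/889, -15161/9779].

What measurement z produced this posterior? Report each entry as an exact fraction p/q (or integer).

x̄ = F·x = [-6, 5, -9]
P̄ = F·P·Fᵀ + Q = [57 2 21; 2 18 -18; 21 -18 37]
S = H·P̄·Hᵀ + R = [310 -34; -34 193]
K = P̄·Hᵀ·S⁻¹ = [2760/9779 3881/9779; 481/2667 -164/2667; -3550/29337 10775/29337]
x' − x̄ = [26216/9779, -2959/889, 72850/9779] = K·y
y = (KᵀK)⁻¹·Kᵀ·(x' − x̄) = [-13, 16]
z = y + H·x̄ = [-13, 16] + [11, -17] = [-2, -1]

z = [-2, -1]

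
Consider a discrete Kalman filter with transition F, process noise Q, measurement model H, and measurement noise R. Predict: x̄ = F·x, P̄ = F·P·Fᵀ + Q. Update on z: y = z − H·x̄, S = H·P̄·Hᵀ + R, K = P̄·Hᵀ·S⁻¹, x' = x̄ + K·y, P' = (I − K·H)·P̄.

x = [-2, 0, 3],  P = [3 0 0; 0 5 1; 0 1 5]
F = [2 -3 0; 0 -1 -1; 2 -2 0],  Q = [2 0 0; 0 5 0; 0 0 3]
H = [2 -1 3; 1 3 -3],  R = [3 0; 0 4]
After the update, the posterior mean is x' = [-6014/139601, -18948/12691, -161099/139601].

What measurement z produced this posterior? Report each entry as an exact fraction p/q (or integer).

x̄ = F·x = [-4, -3, -4]
P̄ = F·P·Fᵀ + Q = [59 18 42; 18 17 12; 42 12 35]
S = H·P̄·Hᵀ + R = [931 -140; -140 171]
K = P̄·Hᵀ·S⁻¹ = [36826/139601 2791/19943; 1275/12691 499/1813; 26487/139601 -51/19943]
x' − x̄ = [552390/139601, 19125/12691, 397305/139601] = K·y
y = (KᵀK)⁻¹·Kᵀ·(x' − x̄) = [15, 0]
z = y + H·x̄ = [15, 0] + [-17, -1] = [-2, -1]

z = [-2, -1]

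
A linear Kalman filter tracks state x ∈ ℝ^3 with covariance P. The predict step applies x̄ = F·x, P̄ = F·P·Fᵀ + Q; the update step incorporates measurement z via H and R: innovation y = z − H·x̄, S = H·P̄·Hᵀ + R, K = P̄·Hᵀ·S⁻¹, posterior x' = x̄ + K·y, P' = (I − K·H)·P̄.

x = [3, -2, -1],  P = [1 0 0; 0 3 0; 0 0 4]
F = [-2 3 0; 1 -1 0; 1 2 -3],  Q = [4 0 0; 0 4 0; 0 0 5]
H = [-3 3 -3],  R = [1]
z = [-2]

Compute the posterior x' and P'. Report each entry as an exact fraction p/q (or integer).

x̄ = F·x = [-12, 5, 2]
P̄ = F·P·Fᵀ + Q = [35 -11 16; -11 8 -5; 16 -5 54]
y = z − H·x̄ = [-47]
S = H·P̄·Hᵀ + R = [1450]
K = P̄·Hᵀ·S⁻¹ = [-93/725; 36/725; -9/58]
x' = x̄ + K·y = [-4329/725, 1933/725, 539/58]
P' = (I − K·H)·P̄ = [8077/725 -1279/725 -373/29; -1279/725 3208/725 179/29; -373/29 179/29 1107/58]

x' = [-4329/725, 1933/725, 539/58]
P' = [8077/725 -1279/725 -373/29; -1279/725 3208/725 179/29; -373/29 179/29 1107/58]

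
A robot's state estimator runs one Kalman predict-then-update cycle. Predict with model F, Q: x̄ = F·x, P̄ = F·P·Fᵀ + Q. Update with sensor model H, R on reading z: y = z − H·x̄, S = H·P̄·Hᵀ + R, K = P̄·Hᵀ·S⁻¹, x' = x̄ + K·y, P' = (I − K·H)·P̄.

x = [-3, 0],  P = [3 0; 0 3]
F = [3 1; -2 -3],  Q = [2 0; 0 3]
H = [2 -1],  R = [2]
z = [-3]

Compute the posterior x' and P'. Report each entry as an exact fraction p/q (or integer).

x̄ = F·x = [-9, 6]
P̄ = F·P·Fᵀ + Q = [32 -27; -27 42]
y = z − H·x̄ = [21]
S = H·P̄·Hᵀ + R = [280]
K = P̄·Hᵀ·S⁻¹ = [13/40; -12/35]
x' = x̄ + K·y = [-87/40, -6/5]
P' = (I − K·H)·P̄ = [97/40 21/5; 21/5 318/35]

x' = [-87/40, -6/5]
P' = [97/40 21/5; 21/5 318/35]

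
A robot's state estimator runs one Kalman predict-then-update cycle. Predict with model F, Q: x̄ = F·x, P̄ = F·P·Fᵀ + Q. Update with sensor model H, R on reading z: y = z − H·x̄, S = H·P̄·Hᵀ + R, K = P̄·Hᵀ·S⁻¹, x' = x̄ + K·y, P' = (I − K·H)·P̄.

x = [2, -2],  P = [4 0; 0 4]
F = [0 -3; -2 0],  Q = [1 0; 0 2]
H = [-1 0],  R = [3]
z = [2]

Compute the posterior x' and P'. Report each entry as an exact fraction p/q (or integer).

x̄ = F·x = [6, -4]
P̄ = F·P·Fᵀ + Q = [37 0; 0 18]
y = z − H·x̄ = [8]
S = H·P̄·Hᵀ + R = [40]
K = P̄·Hᵀ·S⁻¹ = [-37/40; 0]
x' = x̄ + K·y = [-7/5, -4]
P' = (I − K·H)·P̄ = [111/40 0; 0 18]

x' = [-7/5, -4]
P' = [111/40 0; 0 18]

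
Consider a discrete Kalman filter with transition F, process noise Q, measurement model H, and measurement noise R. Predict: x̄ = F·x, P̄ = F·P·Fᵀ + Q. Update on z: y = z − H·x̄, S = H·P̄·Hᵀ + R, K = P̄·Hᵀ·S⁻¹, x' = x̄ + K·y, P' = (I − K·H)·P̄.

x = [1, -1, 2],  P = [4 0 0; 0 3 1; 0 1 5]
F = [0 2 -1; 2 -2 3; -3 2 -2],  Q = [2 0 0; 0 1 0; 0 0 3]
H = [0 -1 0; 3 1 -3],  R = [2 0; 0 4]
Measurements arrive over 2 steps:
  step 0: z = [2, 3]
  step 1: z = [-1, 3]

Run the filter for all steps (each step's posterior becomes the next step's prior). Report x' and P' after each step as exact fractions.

step 0: x̄ = F·x = [-4, 10, -9]
step 0: P̄ = F·P·Fᵀ + Q = [15 -19 16; -19 62 -56; 16 -56 63]
step 0: y = z − H·x̄ = [12, -22]
step 0: S = H·P̄·Hᵀ + R = [64 -173; -173 702]
step 0: K = P̄·Hᵀ·S⁻¹ = [9532/14999 1879/14999; -13595/14999 346/14999; 5231/14999 -2920/14999]
step 0: x' = x̄ + K·y = [13050/14999, -20762/14999, -7979/14999]
step 0: P' = (I − K·H)·P̄ = [85215/14999 -19064/14999 76355/14999; -19064/14999 27190/14999 -10462/14999; 76355/14999 -10462/14999 76761/14999]
step 1: x̄ = F·x = [-33545/14999, 43687/14999, -64716/14999]
step 1: P̄ = F·P·Fᵀ + Q = [257367/14999 -651705/14999 668503/14999; -651705/14999 2349784/14999 -2368491/14999; 668503/14999 -2368491/14999 2456460/14999]
step 1: y = z − H·x̄ = [28688/14999, -92203/14999]
step 1: S = H·P̄·Hᵀ + R = [2379782/14999 -7500142/14999; -7500142/14999 25101885/14999]
step 1: K = P̄·Hᵀ·S⁻¹ = [4775391/7494874 431988/3747437; -91068662/116170547 7500142/116170547; 97324869/232341094 -21245319/116170547]
step 1: x' = x̄ + K·y = [-6469775/3747437, 118076493/116170547, -277564041/116170547]
step 1: P' = (I − K·H)·P̄ = [29700609/7494874 -4775391/3747437 25365047/7494874; -4775391/3747437 182137324/116170547 -97324869/116170547; 25365047/7494874 -97324869/116170547 778087395/232341094]

step 0: x' = [13050/14999, -20762/14999, -7979/14999], P' = [85215/14999 -19064/14999 76355/14999; -19064/14999 27190/14999 -10462/14999; 76355/14999 -10462/14999 76761/14999]
step 1: x' = [-6469775/3747437, 118076493/116170547, -277564041/116170547], P' = [29700609/7494874 -4775391/3747437 25365047/7494874; -4775391/3747437 182137324/116170547 -97324869/116170547; 25365047/7494874 -97324869/116170547 778087395/232341094]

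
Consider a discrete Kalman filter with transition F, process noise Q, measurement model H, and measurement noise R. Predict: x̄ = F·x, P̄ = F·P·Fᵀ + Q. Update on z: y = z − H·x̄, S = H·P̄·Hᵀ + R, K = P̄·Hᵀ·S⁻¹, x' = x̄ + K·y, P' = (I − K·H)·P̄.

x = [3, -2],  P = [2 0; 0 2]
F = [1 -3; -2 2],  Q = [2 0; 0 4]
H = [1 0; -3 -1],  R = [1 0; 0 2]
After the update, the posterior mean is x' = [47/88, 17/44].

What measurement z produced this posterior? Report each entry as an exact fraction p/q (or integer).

x̄ = F·x = [9, -10]
P̄ = F·P·Fᵀ + Q = [22 -16; -16 20]
S = H·P̄·Hᵀ + R = [23 -50; -50 124]
K = P̄·Hᵀ·S⁻¹ = [57/88 -25/176; -73/44 -39/88]
x' − x̄ = [-745/88, 457/44] = K·y
y = (KᵀK)⁻¹·Kᵀ·(x' − x̄) = [-10, 14]
z = y + H·x̄ = [-10, 14] + [9, -17] = [-1, -3]

z = [-1, -3]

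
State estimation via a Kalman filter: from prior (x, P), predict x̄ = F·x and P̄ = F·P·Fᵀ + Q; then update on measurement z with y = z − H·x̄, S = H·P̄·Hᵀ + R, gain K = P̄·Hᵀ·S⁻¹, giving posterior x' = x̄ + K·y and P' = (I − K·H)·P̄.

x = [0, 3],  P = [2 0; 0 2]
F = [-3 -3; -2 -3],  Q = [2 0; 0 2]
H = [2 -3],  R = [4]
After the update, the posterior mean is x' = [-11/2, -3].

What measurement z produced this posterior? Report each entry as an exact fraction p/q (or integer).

x̄ = F·x = [-9, -9]
P̄ = F·P·Fᵀ + Q = [38 30; 30 28]
S = H·P̄·Hᵀ + R = [48]
K = P̄·Hᵀ·S⁻¹ = [-7/24; -1/2]
x' − x̄ = [7/2, 6] = K·y
y = (KᵀK)⁻¹·Kᵀ·(x' − x̄) = [-12]
z = y + H·x̄ = [-12] + [9] = [-3]

z = [-3]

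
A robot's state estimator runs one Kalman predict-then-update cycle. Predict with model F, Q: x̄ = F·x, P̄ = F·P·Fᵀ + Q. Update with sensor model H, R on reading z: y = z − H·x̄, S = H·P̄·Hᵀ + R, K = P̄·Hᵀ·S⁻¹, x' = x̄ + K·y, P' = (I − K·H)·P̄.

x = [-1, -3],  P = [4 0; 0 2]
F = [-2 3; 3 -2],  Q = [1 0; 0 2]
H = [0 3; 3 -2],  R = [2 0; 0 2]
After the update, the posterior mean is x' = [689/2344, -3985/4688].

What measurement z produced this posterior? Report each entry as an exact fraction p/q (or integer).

z = [-2, 3]

x̄ = F·x = [-7, 3]
P̄ = F·P·Fᵀ + Q = [35 -36; -36 46]
S = H·P̄·Hᵀ + R = [416 -600; -600 933]
K = P̄·Hᵀ·S⁻¹ = [453/2344 92/293; 1459/4688 -25/1758]
x' − x̄ = [17097/2344, -18049/4688] = K·y
y = (KᵀK)⁻¹·Kᵀ·(x' − x̄) = [-11, 30]
z = y + H·x̄ = [-11, 30] + [9, -27] = [-2, 3]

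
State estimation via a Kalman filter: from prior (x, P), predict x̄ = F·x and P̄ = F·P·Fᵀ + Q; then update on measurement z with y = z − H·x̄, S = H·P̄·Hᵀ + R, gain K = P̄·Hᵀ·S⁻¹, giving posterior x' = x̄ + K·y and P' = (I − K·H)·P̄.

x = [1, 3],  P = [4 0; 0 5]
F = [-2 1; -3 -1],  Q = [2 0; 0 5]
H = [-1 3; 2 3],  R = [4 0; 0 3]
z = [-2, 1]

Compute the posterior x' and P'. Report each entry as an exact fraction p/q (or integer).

x̄ = F·x = [1, -6]
P̄ = F·P·Fᵀ + Q = [23 19; 19 46]
y = z − H·x̄ = [17, 17]
S = H·P̄·Hᵀ + R = [327 425; 425 737]
K = P̄·Hᵀ·S⁻¹ = [-18717/60374 19231/60374; 12903/60374 6977/60374]
x' = x̄ + K·y = [34556/30187, -12142/30187]
P' = (I − K·H)·P̄ = [44187/60374 -10227/60374; -10227/60374 13795/60374]

x' = [34556/30187, -12142/30187]
P' = [44187/60374 -10227/60374; -10227/60374 13795/60374]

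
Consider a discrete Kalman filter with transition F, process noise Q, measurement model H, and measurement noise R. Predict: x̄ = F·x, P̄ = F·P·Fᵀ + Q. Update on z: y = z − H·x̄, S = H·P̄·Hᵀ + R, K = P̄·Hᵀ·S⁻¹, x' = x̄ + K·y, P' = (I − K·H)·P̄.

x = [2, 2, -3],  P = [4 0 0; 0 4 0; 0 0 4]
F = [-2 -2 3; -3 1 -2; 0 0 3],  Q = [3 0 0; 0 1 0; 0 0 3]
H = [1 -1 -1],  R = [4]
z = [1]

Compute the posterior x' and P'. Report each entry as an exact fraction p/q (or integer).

x̄ = F·x = [-17, 2, -9]
P̄ = F·P·Fᵀ + Q = [71 -8 36; -8 57 -24; 36 -24 39]
y = z − H·x̄ = [11]
S = H·P̄·Hᵀ + R = [67]
K = P̄·Hᵀ·S⁻¹ = [43/67; -41/67; 21/67]
x' = x̄ + K·y = [-666/67, -317/67, -372/67]
P' = (I − K·H)·P̄ = [2908/67 1227/67 1509/67; 1227/67 2138/67 -747/67; 1509/67 -747/67 2172/67]

x' = [-666/67, -317/67, -372/67]
P' = [2908/67 1227/67 1509/67; 1227/67 2138/67 -747/67; 1509/67 -747/67 2172/67]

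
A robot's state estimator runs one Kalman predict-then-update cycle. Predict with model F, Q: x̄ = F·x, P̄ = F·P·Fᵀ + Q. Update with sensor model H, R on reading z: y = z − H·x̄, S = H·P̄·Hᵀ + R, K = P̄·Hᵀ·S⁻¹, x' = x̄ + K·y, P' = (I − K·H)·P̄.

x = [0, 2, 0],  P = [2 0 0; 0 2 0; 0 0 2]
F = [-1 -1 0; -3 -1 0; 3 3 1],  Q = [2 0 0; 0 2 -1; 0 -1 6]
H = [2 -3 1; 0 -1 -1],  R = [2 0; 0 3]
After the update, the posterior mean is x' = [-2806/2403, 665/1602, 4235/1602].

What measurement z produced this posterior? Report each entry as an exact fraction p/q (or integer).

z = [-1, -3]

x̄ = F·x = [-2, -2, 6]
P̄ = F·P·Fᵀ + Q = [6 8 -12; 8 22 -25; -12 -25 44]
S = H·P̄·Hᵀ + R = [274 -20; -20 19]
K = P̄·Hᵀ·S⁻¹ = [-188/2403 308/2403; -455/1602 -113/801; 475/1602 -551/801]
x' − x̄ = [2000/2403, 3869/1602, -5377/1602] = K·y
y = (KᵀK)⁻¹·Kᵀ·(x' − x̄) = [-9, 1]
z = y + H·x̄ = [-9, 1] + [8, -4] = [-1, -3]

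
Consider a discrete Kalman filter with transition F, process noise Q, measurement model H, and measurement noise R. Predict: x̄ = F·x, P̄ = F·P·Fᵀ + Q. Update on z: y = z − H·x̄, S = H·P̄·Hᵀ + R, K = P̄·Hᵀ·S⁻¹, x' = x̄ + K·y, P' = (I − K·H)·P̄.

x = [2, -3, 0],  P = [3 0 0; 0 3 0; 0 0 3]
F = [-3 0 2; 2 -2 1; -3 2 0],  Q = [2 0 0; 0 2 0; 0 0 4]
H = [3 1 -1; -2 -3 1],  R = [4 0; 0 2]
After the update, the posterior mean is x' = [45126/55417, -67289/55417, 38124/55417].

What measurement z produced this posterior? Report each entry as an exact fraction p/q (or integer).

z = [1, 3]

x̄ = F·x = [-6, 10, -12]
P̄ = F·P·Fᵀ + Q = [41 -12 27; -12 29 -30; 27 -30 43]
S = H·P̄·Hᵀ + R = [271 -229; -229 398]
K = P̄·Hᵀ·S⁻¹ = [29081/55417 14087/55417; -12143/55417 -19936/55417; 21275/55417 23241/55417]
x' − x̄ = [377628/55417, -621459/55417, 703128/55417] = K·y
y = (KᵀK)⁻¹·Kᵀ·(x' − x̄) = [-3, 33]
z = y + H·x̄ = [-3, 33] + [4, -30] = [1, 3]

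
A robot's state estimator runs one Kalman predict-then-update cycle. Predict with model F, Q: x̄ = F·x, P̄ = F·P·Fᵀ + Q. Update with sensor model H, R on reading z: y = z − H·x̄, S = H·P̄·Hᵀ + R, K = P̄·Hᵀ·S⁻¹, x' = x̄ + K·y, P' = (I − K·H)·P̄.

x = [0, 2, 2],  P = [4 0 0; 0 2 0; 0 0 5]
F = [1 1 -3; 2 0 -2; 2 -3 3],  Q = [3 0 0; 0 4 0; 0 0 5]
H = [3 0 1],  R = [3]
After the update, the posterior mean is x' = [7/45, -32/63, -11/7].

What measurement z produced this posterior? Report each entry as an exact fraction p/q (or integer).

x̄ = F·x = [-4, -4, 0]
P̄ = F·P·Fᵀ + Q = [54 38 -43; 38 40 -14; -43 -14 84]
S = H·P̄·Hᵀ + R = [315]
K = P̄·Hᵀ·S⁻¹ = [17/45; 20/63; -1/7]
x' − x̄ = [187/45, 220/63, -11/7] = K·y
y = (KᵀK)⁻¹·Kᵀ·(x' − x̄) = [11]
z = y + H·x̄ = [11] + [-12] = [-1]

z = [-1]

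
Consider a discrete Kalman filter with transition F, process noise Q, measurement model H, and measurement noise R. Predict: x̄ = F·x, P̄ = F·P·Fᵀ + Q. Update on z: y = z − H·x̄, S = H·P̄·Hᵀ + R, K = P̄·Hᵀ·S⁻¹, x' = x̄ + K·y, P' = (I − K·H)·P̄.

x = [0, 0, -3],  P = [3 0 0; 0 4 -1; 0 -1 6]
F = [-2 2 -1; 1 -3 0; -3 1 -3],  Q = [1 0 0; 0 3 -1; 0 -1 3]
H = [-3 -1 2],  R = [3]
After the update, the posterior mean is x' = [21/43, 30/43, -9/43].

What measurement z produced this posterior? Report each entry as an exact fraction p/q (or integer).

z = [-3]

x̄ = F·x = [3, 0, 9]
P̄ = F·P·Fᵀ + Q = [39 -33 51; -33 42 -31; 51 -31 94]
S = H·P̄·Hᵀ + R = [86]
K = P̄·Hᵀ·S⁻¹ = [9/43; -5/86; 33/43]
x' − x̄ = [-108/43, 30/43, -396/43] = K·y
y = (KᵀK)⁻¹·Kᵀ·(x' − x̄) = [-12]
z = y + H·x̄ = [-12] + [9] = [-3]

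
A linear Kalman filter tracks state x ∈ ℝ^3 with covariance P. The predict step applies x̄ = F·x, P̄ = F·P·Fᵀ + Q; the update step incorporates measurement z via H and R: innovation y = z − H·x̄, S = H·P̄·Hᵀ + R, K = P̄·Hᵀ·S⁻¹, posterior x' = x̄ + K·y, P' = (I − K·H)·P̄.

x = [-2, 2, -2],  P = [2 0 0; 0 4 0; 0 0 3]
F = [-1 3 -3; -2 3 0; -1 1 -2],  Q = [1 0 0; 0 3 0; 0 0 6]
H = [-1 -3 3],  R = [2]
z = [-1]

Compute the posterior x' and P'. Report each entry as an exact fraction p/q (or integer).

x' = [4828/467, 2143/467, 3584/467]
P' = [22722/467 6710/467 14224/467; 6710/467 4260/467 6408/467; 14224/467 6408/467 11144/467]

x̄ = F·x = [14, 10, 8]
P̄ = F·P·Fᵀ + Q = [66 40 32; 40 47 16; 32 16 24]
y = z − H·x̄ = [19]
S = H·P̄·Hᵀ + R = [467]
K = P̄·Hᵀ·S⁻¹ = [-90/467; -133/467; -8/467]
x' = x̄ + K·y = [4828/467, 2143/467, 3584/467]
P' = (I − K·H)·P̄ = [22722/467 6710/467 14224/467; 6710/467 4260/467 6408/467; 14224/467 6408/467 11144/467]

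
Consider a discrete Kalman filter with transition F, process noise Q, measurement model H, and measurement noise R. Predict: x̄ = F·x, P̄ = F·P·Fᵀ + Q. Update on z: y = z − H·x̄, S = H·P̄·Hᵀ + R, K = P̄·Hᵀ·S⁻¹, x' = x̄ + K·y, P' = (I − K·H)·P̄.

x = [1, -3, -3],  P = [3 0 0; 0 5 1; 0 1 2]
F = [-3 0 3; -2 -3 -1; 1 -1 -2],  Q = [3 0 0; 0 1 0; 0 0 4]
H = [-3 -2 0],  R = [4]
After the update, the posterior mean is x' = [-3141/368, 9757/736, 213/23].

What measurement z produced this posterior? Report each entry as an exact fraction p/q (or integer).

z = [-1]

x̄ = F·x = [-12, 10, 10]
P̄ = F·P·Fᵀ + Q = [48 3 -24; 3 66 20; -24 20 24]
S = H·P̄·Hᵀ + R = [736]
K = P̄·Hᵀ·S⁻¹ = [-75/368; -141/736; 1/23]
x' − x̄ = [1275/368, 2397/736, -17/23] = K·y
y = (KᵀK)⁻¹·Kᵀ·(x' − x̄) = [-17]
z = y + H·x̄ = [-17] + [16] = [-1]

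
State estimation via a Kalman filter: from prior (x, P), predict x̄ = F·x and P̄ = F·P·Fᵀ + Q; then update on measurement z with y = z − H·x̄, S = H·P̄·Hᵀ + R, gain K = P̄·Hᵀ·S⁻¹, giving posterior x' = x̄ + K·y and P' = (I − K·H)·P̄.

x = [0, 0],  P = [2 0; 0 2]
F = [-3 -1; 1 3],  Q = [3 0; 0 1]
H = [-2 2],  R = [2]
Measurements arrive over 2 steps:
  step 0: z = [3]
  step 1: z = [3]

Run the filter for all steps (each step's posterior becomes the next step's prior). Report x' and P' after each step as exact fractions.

step 0: x' = [-105/137, 99/137], P' = [701/137 666/137; 666/137 699/137]
step 1: x' = [65151/88657, 197907/88657], P' = [143565/88657 121290/88657; 121290/88657 143275/88657]

step 0: x̄ = F·x = [0, 0]
step 0: P̄ = F·P·Fᵀ + Q = [23 -12; -12 21]
step 0: y = z − H·x̄ = [3]
step 0: S = H·P̄·Hᵀ + R = [274]
step 0: K = P̄·Hᵀ·S⁻¹ = [-35/137; 33/137]
step 0: x' = x̄ + K·y = [-105/137, 99/137]
step 0: P' = (I − K·H)·P̄ = [701/137 666/137; 666/137 699/137]
step 1: x̄ = F·x = [216/137, 192/137]
step 1: P̄ = F·P·Fᵀ + Q = [11415/137 -10860/137; -10860/137 11125/137]
step 1: y = z − H·x̄ = [459/137]
step 1: S = H·P̄·Hᵀ + R = [177314/137]
step 1: K = P̄·Hᵀ·S⁻¹ = [-22275/88657; 21985/88657]
step 1: x' = x̄ + K·y = [65151/88657, 197907/88657]
step 1: P' = (I − K·H)·P̄ = [143565/88657 121290/88657; 121290/88657 143275/88657]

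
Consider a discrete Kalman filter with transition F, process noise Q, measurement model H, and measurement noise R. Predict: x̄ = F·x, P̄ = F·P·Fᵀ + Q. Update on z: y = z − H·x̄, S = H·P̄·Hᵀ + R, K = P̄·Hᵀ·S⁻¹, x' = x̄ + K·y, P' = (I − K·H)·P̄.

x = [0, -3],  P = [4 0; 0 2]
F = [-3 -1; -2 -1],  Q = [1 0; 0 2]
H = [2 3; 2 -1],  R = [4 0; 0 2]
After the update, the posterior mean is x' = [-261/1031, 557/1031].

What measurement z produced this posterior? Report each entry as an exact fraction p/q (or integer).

z = [1, -1]

x̄ = F·x = [3, 3]
P̄ = F·P·Fᵀ + Q = [39 26; 26 20]
S = H·P̄·Hᵀ + R = [652 200; 200 74]
K = P̄·Hᵀ·S⁻¹ = [143/1031 338/1031; 236/1031 -192/1031]
x' − x̄ = [-3354/1031, -2536/1031] = K·y
y = (KᵀK)⁻¹·Kᵀ·(x' − x̄) = [-14, -4]
z = y + H·x̄ = [-14, -4] + [15, 3] = [1, -1]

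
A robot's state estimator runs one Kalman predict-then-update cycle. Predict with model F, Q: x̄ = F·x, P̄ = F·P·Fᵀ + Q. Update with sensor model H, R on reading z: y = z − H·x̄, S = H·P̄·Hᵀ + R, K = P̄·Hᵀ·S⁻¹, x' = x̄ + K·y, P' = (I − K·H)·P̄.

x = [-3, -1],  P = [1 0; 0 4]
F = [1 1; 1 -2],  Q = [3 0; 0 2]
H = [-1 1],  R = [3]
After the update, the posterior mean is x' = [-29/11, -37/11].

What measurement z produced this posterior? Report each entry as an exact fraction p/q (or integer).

z = [-1]

x̄ = F·x = [-4, -1]
P̄ = F·P·Fᵀ + Q = [8 -7; -7 19]
S = H·P̄·Hᵀ + R = [44]
K = P̄·Hᵀ·S⁻¹ = [-15/44; 13/22]
x' − x̄ = [15/11, -26/11] = K·y
y = (KᵀK)⁻¹·Kᵀ·(x' − x̄) = [-4]
z = y + H·x̄ = [-4] + [3] = [-1]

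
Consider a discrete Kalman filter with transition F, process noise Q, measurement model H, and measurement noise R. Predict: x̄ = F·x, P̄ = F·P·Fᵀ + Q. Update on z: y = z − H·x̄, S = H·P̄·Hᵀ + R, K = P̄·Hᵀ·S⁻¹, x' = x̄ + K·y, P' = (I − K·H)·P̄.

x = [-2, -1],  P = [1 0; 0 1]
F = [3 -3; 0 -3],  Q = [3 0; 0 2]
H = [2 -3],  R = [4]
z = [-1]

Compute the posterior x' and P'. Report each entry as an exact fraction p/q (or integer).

x' = [-27/79, 27/79]
P' = [1434/79 936/79; 936/79 644/79]

x̄ = F·x = [-3, 3]
P̄ = F·P·Fᵀ + Q = [21 9; 9 11]
y = z − H·x̄ = [14]
S = H·P̄·Hᵀ + R = [79]
K = P̄·Hᵀ·S⁻¹ = [15/79; -15/79]
x' = x̄ + K·y = [-27/79, 27/79]
P' = (I − K·H)·P̄ = [1434/79 936/79; 936/79 644/79]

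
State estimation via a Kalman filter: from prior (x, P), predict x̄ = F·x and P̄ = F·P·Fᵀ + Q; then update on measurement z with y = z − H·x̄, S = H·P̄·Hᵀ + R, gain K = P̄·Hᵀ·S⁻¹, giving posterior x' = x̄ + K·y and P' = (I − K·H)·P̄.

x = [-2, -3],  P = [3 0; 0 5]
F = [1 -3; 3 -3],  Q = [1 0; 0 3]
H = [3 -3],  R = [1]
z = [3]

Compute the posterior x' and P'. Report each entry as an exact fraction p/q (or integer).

x' = [230/29, 1002/145]
P' = [1376/29 1377/29; 1377/29 6906/145]

x̄ = F·x = [7, 3]
P̄ = F·P·Fᵀ + Q = [49 54; 54 75]
y = z − H·x̄ = [-9]
S = H·P̄·Hᵀ + R = [145]
K = P̄·Hᵀ·S⁻¹ = [-3/29; -63/145]
x' = x̄ + K·y = [230/29, 1002/145]
P' = (I − K·H)·P̄ = [1376/29 1377/29; 1377/29 6906/145]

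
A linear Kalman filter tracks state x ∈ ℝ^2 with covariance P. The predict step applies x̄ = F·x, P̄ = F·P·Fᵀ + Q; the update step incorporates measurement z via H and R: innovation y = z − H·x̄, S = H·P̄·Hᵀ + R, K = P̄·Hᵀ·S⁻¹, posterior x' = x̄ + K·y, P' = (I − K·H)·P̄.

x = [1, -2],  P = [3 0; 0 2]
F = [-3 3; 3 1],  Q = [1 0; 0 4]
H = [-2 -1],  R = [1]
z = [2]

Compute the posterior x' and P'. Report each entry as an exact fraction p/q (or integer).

x̄ = F·x = [-9, 1]
P̄ = F·P·Fᵀ + Q = [46 -21; -21 33]
y = z − H·x̄ = [-15]
S = H·P̄·Hᵀ + R = [134]
K = P̄·Hᵀ·S⁻¹ = [-71/134; 9/134]
x' = x̄ + K·y = [-141/134, -1/134]
P' = (I − K·H)·P̄ = [1123/134 -2175/134; -2175/134 4341/134]

x' = [-141/134, -1/134]
P' = [1123/134 -2175/134; -2175/134 4341/134]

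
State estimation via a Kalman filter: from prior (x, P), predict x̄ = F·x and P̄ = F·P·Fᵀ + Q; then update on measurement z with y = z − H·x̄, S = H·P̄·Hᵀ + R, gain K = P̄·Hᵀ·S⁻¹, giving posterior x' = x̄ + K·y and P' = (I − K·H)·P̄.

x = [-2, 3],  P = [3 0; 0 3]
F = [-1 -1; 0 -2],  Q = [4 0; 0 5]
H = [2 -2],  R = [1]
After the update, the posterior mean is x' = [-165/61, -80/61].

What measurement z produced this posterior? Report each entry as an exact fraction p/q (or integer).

x̄ = F·x = [-1, -6]
P̄ = F·P·Fᵀ + Q = [10 6; 6 17]
S = H·P̄·Hᵀ + R = [61]
K = P̄·Hᵀ·S⁻¹ = [8/61; -22/61]
x' − x̄ = [-104/61, 286/61] = K·y
y = (KᵀK)⁻¹·Kᵀ·(x' − x̄) = [-13]
z = y + H·x̄ = [-13] + [10] = [-3]

z = [-3]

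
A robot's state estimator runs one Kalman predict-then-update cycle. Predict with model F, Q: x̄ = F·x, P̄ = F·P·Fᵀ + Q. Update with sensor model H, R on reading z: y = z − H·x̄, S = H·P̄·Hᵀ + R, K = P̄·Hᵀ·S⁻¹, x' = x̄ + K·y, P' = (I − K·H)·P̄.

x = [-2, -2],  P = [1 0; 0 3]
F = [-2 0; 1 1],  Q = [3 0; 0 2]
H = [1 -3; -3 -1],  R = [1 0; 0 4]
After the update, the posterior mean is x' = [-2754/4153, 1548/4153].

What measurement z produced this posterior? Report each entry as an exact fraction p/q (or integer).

x̄ = F·x = [4, -4]
P̄ = F·P·Fᵀ + Q = [7 -2; -2 6]
S = H·P̄·Hᵀ + R = [74 -19; -19 61]
K = P̄·Hᵀ·S⁻¹ = [432/4153 -1159/4153; -1220/4153 -380/4153]
x' − x̄ = [-19366/4153, 18160/4153] = K·y
y = (KᵀK)⁻¹·Kᵀ·(x' − x̄) = [-18, 10]
z = y + H·x̄ = [-18, 10] + [16, -8] = [-2, 2]

z = [-2, 2]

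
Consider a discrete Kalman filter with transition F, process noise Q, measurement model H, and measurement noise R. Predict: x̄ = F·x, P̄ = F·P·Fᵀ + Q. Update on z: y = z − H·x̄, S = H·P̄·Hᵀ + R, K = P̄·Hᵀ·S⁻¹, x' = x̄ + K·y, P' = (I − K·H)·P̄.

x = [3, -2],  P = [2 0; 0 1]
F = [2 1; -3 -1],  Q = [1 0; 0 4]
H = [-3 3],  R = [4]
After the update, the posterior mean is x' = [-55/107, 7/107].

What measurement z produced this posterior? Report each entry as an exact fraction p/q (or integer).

x̄ = F·x = [4, -7]
P̄ = F·P·Fᵀ + Q = [10 -13; -13 23]
S = H·P̄·Hᵀ + R = [535]
K = P̄·Hᵀ·S⁻¹ = [-69/535; 108/535]
x' − x̄ = [-483/107, 756/107] = K·y
y = (KᵀK)⁻¹·Kᵀ·(x' − x̄) = [35]
z = y + H·x̄ = [35] + [-33] = [2]

z = [2]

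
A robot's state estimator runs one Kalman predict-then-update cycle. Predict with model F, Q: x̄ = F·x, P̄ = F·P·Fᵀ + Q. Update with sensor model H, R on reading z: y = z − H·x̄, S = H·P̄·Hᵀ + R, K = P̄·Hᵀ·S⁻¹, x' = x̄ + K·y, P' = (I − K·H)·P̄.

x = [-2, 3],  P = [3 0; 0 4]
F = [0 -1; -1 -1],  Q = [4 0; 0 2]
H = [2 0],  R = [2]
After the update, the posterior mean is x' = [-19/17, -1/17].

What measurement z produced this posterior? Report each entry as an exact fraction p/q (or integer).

z = [-2]

x̄ = F·x = [-3, -1]
P̄ = F·P·Fᵀ + Q = [8 4; 4 9]
S = H·P̄·Hᵀ + R = [34]
K = P̄·Hᵀ·S⁻¹ = [8/17; 4/17]
x' − x̄ = [32/17, 16/17] = K·y
y = (KᵀK)⁻¹·Kᵀ·(x' − x̄) = [4]
z = y + H·x̄ = [4] + [-6] = [-2]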